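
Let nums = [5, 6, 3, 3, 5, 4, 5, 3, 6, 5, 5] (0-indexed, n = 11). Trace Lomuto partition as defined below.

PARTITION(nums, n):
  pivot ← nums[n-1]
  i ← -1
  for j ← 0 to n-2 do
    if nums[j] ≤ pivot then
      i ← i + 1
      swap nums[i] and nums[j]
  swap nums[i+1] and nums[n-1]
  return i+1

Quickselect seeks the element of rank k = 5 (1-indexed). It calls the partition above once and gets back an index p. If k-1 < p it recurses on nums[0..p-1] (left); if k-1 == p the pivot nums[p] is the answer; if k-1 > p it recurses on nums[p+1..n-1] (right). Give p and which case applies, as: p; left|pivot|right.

pivot = nums[10] = 5; i = -1
j=0: nums[0]=5 ≤ 5 → i=0, swap nums[0],nums[0] (no change) → [5, 6, 3, 3, 5, 4, 5, 3, 6, 5, 5]
j=1: nums[1]=6 > 5 → no swap
j=2: nums[2]=3 ≤ 5 → i=1, swap nums[1],nums[2] → [5, 3, 6, 3, 5, 4, 5, 3, 6, 5, 5]
j=3: nums[3]=3 ≤ 5 → i=2, swap nums[2],nums[3] → [5, 3, 3, 6, 5, 4, 5, 3, 6, 5, 5]
j=4: nums[4]=5 ≤ 5 → i=3, swap nums[3],nums[4] → [5, 3, 3, 5, 6, 4, 5, 3, 6, 5, 5]
j=5: nums[5]=4 ≤ 5 → i=4, swap nums[4],nums[5] → [5, 3, 3, 5, 4, 6, 5, 3, 6, 5, 5]
j=6: nums[6]=5 ≤ 5 → i=5, swap nums[5],nums[6] → [5, 3, 3, 5, 4, 5, 6, 3, 6, 5, 5]
j=7: nums[7]=3 ≤ 5 → i=6, swap nums[6],nums[7] → [5, 3, 3, 5, 4, 5, 3, 6, 6, 5, 5]
j=8: nums[8]=6 > 5 → no swap
j=9: nums[9]=5 ≤ 5 → i=7, swap nums[7],nums[9] → [5, 3, 3, 5, 4, 5, 3, 5, 6, 6, 5]
final swap nums[8],nums[10] → [5, 3, 3, 5, 4, 5, 3, 5, 5, 6, 6]; return 8
p = 8; k-1 = 4 < 8 ⇒ left

8; left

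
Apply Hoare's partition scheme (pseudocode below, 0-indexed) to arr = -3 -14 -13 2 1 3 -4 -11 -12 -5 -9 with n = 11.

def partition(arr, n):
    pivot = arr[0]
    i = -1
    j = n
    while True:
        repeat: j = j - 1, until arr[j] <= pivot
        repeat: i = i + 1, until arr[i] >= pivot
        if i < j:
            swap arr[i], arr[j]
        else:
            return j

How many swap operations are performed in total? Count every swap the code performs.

4

pivot = arr[0] = -3; i = -1, j = 11
j→10 (arr[10]=-9≤-3), i→0 (arr[0]=-3≥-3); i<j, swap → -9 -14 -13 2 1 3 -4 -11 -12 -5 -3
j→9 (arr[9]=-5≤-3), i→3 (arr[3]=2≥-3); i<j, swap → -9 -14 -13 -5 1 3 -4 -11 -12 2 -3
j→8 (arr[8]=-12≤-3), i→4 (arr[4]=1≥-3); i<j, swap → -9 -14 -13 -5 -12 3 -4 -11 1 2 -3
j→7 (arr[7]=-11≤-3), i→5 (arr[5]=3≥-3); i<j, swap → -9 -14 -13 -5 -12 -11 -4 3 1 2 -3
j→6, i→7; i≥j, return j=6. arr = -9 -14 -13 -5 -12 -11 -4 3 1 2 -3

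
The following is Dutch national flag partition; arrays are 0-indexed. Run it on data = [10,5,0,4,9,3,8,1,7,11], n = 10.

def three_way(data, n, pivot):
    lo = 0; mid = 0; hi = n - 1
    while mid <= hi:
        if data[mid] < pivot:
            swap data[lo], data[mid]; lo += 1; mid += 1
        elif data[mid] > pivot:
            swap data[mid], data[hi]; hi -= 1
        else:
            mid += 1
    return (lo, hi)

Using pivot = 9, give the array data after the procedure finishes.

[7,5,0,4,3,8,1,9,11,10]

lo=0 mid=0 hi=9
10>9: swap(0,9), hi=8 ⇒ [11,5,0,4,9,3,8,1,7,10]
11>9: swap(0,8), hi=7 ⇒ [7,5,0,4,9,3,8,1,11,10]
7<9: swap(0,0), lo=1 mid=1 ⇒ [7,5,0,4,9,3,8,1,11,10]
5<9: swap(1,1), lo=2 mid=2 ⇒ [7,5,0,4,9,3,8,1,11,10]
0<9: swap(2,2), lo=3 mid=3 ⇒ [7,5,0,4,9,3,8,1,11,10]
4<9: swap(3,3), lo=4 mid=4 ⇒ [7,5,0,4,9,3,8,1,11,10]
9=9: mid=5
3<9: swap(4,5), lo=5 mid=6 ⇒ [7,5,0,4,3,9,8,1,11,10]
8<9: swap(5,6), lo=6 mid=7 ⇒ [7,5,0,4,3,8,9,1,11,10]
1<9: swap(6,7), lo=7 mid=8 ⇒ [7,5,0,4,3,8,1,9,11,10]
done. lo=7 hi=7; data=[7,5,0,4,3,8,1,9,11,10]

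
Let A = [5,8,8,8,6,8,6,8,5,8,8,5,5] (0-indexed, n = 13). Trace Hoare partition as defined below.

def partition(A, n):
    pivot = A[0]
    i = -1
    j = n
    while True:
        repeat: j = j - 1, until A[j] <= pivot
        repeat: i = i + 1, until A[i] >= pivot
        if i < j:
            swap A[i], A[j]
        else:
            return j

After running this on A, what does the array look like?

pivot=5
j stops at 12 (5), i stops at 0 (5); swap ⇒ [5,8,8,8,6,8,6,8,5,8,8,5,5]
j stops at 11 (5), i stops at 1 (8); swap ⇒ [5,5,8,8,6,8,6,8,5,8,8,8,5]
j stops at 8 (5), i stops at 2 (8); swap ⇒ [5,5,5,8,6,8,6,8,8,8,8,8,5]
j stops at 2, i stops at 3; i≥j ⇒ return 2. A=[5,5,5,8,6,8,6,8,8,8,8,8,5]

[5,5,5,8,6,8,6,8,8,8,8,8,5]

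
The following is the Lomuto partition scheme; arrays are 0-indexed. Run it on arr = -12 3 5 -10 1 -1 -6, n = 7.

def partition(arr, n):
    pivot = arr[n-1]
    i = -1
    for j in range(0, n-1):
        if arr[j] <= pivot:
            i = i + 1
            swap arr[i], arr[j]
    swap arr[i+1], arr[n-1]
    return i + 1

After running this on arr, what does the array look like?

pivot=-6, i=-1
j=0: -12≤-6, i=0, swap(0,0) ⇒ -12 3 5 -10 1 -1 -6
j=1: 3>-6, skip
j=2: 5>-6, skip
j=3: -10≤-6, i=1, swap(1,3) ⇒ -12 -10 5 3 1 -1 -6
j=4: 1>-6, skip
j=5: -1>-6, skip
swap(2,6) ⇒ -12 -10 -6 3 1 -1 5; return 2

-12 -10 -6 3 1 -1 5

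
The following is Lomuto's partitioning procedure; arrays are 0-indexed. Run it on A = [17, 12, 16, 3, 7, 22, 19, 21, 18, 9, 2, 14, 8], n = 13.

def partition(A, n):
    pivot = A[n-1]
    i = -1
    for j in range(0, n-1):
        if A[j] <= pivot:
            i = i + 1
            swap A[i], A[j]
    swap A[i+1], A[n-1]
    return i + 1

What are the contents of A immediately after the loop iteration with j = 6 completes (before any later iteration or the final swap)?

pivot=8, i=-1
j=0: 17>8, skip
j=1: 12>8, skip
j=2: 16>8, skip
j=3: 3≤8, i=0, swap(0,3) ⇒ [3, 12, 16, 17, 7, 22, 19, 21, 18, 9, 2, 14, 8]
j=4: 7≤8, i=1, swap(1,4) ⇒ [3, 7, 16, 17, 12, 22, 19, 21, 18, 9, 2, 14, 8]
j=5: 22>8, skip
j=6: 19>8, skip
(after j=6) A = [3, 7, 16, 17, 12, 22, 19, 21, 18, 9, 2, 14, 8]

[3, 7, 16, 17, 12, 22, 19, 21, 18, 9, 2, 14, 8]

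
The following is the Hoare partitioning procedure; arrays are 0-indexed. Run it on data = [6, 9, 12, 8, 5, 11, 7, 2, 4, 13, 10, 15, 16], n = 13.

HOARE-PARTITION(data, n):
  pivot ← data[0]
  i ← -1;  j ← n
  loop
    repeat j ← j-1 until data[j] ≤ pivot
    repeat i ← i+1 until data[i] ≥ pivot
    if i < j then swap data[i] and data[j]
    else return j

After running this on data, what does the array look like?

[4, 2, 5, 8, 12, 11, 7, 9, 6, 13, 10, 15, 16]

pivot = data[0] = 6; i = -1, j = 13
j→8 (data[8]=4≤6), i→0 (data[0]=6≥6); i<j, swap → [4, 9, 12, 8, 5, 11, 7, 2, 6, 13, 10, 15, 16]
j→7 (data[7]=2≤6), i→1 (data[1]=9≥6); i<j, swap → [4, 2, 12, 8, 5, 11, 7, 9, 6, 13, 10, 15, 16]
j→4 (data[4]=5≤6), i→2 (data[2]=12≥6); i<j, swap → [4, 2, 5, 8, 12, 11, 7, 9, 6, 13, 10, 15, 16]
j→2, i→3; i≥j, return j=2. data = [4, 2, 5, 8, 12, 11, 7, 9, 6, 13, 10, 15, 16]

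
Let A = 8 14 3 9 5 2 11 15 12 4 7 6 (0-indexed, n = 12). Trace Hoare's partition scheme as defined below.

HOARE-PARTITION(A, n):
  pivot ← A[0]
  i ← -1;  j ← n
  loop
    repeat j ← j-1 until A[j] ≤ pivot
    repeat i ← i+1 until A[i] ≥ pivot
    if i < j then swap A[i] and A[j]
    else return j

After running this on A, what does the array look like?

pivot = A[0] = 8; i = -1, j = 12
j→11 (A[11]=6≤8), i→0 (A[0]=8≥8); i<j, swap → 6 14 3 9 5 2 11 15 12 4 7 8
j→10 (A[10]=7≤8), i→1 (A[1]=14≥8); i<j, swap → 6 7 3 9 5 2 11 15 12 4 14 8
j→9 (A[9]=4≤8), i→3 (A[3]=9≥8); i<j, swap → 6 7 3 4 5 2 11 15 12 9 14 8
j→5, i→6; i≥j, return j=5. A = 6 7 3 4 5 2 11 15 12 9 14 8

6 7 3 4 5 2 11 15 12 9 14 8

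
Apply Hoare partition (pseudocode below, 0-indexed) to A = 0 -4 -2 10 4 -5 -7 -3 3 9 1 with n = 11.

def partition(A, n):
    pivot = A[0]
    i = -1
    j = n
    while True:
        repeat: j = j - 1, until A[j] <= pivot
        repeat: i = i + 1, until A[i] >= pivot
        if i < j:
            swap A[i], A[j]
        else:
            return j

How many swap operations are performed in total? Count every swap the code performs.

pivot=0
j stops at 7 (-3), i stops at 0 (0); swap ⇒ -3 -4 -2 10 4 -5 -7 0 3 9 1
j stops at 6 (-7), i stops at 3 (10); swap ⇒ -3 -4 -2 -7 4 -5 10 0 3 9 1
j stops at 5 (-5), i stops at 4 (4); swap ⇒ -3 -4 -2 -7 -5 4 10 0 3 9 1
j stops at 4, i stops at 5; i≥j ⇒ return 4. A=-3 -4 -2 -7 -5 4 10 0 3 9 1

3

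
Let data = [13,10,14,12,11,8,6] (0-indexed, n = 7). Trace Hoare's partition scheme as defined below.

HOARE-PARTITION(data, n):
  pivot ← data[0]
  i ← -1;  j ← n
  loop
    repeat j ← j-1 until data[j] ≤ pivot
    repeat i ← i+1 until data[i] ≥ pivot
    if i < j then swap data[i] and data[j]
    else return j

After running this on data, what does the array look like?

[6,10,8,12,11,14,13]

pivot=13
j stops at 6 (6), i stops at 0 (13); swap ⇒ [6,10,14,12,11,8,13]
j stops at 5 (8), i stops at 2 (14); swap ⇒ [6,10,8,12,11,14,13]
j stops at 4, i stops at 5; i≥j ⇒ return 4. data=[6,10,8,12,11,14,13]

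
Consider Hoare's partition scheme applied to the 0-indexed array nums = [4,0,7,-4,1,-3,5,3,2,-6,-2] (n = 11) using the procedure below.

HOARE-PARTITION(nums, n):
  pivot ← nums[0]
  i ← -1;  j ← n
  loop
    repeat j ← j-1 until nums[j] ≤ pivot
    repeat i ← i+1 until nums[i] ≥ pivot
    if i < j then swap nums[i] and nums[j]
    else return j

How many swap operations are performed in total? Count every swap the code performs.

3

pivot = nums[0] = 4; i = -1, j = 11
j→10 (nums[10]=-2≤4), i→0 (nums[0]=4≥4); i<j, swap → [-2,0,7,-4,1,-3,5,3,2,-6,4]
j→9 (nums[9]=-6≤4), i→2 (nums[2]=7≥4); i<j, swap → [-2,0,-6,-4,1,-3,5,3,2,7,4]
j→8 (nums[8]=2≤4), i→6 (nums[6]=5≥4); i<j, swap → [-2,0,-6,-4,1,-3,2,3,5,7,4]
j→7, i→8; i≥j, return j=7. nums = [-2,0,-6,-4,1,-3,2,3,5,7,4]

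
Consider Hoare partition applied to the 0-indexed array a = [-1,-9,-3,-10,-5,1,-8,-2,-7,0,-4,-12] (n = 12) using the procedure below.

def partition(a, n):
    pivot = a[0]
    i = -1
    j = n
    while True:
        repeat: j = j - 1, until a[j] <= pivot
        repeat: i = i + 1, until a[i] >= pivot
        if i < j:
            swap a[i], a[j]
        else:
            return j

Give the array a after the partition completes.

[-12,-9,-3,-10,-5,-4,-8,-2,-7,0,1,-1]

pivot=-1
j stops at 11 (-12), i stops at 0 (-1); swap ⇒ [-12,-9,-3,-10,-5,1,-8,-2,-7,0,-4,-1]
j stops at 10 (-4), i stops at 5 (1); swap ⇒ [-12,-9,-3,-10,-5,-4,-8,-2,-7,0,1,-1]
j stops at 8, i stops at 9; i≥j ⇒ return 8. a=[-12,-9,-3,-10,-5,-4,-8,-2,-7,0,1,-1]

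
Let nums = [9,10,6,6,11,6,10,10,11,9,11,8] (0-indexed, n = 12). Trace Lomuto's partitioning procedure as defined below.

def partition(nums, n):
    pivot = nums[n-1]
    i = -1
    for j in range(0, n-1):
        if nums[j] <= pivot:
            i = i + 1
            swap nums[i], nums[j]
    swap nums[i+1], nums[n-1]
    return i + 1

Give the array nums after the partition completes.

pivot=8, i=-1
j=0: 9>8, skip
j=1: 10>8, skip
j=2: 6≤8, i=0, swap(0,2) ⇒ [6,10,9,6,11,6,10,10,11,9,11,8]
j=3: 6≤8, i=1, swap(1,3) ⇒ [6,6,9,10,11,6,10,10,11,9,11,8]
j=4: 11>8, skip
j=5: 6≤8, i=2, swap(2,5) ⇒ [6,6,6,10,11,9,10,10,11,9,11,8]
j=6: 10>8, skip
j=7: 10>8, skip
j=8: 11>8, skip
j=9: 9>8, skip
j=10: 11>8, skip
swap(3,11) ⇒ [6,6,6,8,11,9,10,10,11,9,11,10]; return 3

[6,6,6,8,11,9,10,10,11,9,11,10]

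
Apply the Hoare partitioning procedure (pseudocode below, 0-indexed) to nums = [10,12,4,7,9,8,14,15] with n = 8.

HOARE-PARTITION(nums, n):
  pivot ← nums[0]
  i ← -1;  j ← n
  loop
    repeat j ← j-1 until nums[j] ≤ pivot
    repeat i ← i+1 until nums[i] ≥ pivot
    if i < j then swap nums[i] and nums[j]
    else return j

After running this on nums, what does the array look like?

pivot=10
j stops at 5 (8), i stops at 0 (10); swap ⇒ [8,12,4,7,9,10,14,15]
j stops at 4 (9), i stops at 1 (12); swap ⇒ [8,9,4,7,12,10,14,15]
j stops at 3, i stops at 4; i≥j ⇒ return 3. nums=[8,9,4,7,12,10,14,15]

[8,9,4,7,12,10,14,15]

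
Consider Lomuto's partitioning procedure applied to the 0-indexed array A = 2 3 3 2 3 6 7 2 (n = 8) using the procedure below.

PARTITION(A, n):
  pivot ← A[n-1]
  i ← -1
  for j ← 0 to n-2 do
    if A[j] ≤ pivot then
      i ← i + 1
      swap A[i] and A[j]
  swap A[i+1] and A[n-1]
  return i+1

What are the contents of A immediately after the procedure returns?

pivot=2, i=-1
j=0: 2≤2, i=0, swap(0,0) ⇒ 2 3 3 2 3 6 7 2
j=1: 3>2, skip
j=2: 3>2, skip
j=3: 2≤2, i=1, swap(1,3) ⇒ 2 2 3 3 3 6 7 2
j=4: 3>2, skip
j=5: 6>2, skip
j=6: 7>2, skip
swap(2,7) ⇒ 2 2 2 3 3 6 7 3; return 2

2 2 2 3 3 6 7 3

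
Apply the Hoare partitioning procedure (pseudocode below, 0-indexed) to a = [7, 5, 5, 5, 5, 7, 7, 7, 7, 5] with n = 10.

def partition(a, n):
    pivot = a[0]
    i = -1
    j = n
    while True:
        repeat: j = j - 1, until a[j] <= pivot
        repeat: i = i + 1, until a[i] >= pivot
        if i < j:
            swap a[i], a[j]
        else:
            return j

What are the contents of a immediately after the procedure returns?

[5, 5, 5, 5, 5, 7, 7, 7, 7, 7]

pivot = a[0] = 7; i = -1, j = 10
j→9 (a[9]=5≤7), i→0 (a[0]=7≥7); i<j, swap → [5, 5, 5, 5, 5, 7, 7, 7, 7, 7]
j→8 (a[8]=7≤7), i→5 (a[5]=7≥7); i<j, swap → [5, 5, 5, 5, 5, 7, 7, 7, 7, 7]
j→7 (a[7]=7≤7), i→6 (a[6]=7≥7); i<j, swap → [5, 5, 5, 5, 5, 7, 7, 7, 7, 7]
j→6, i→7; i≥j, return j=6. a = [5, 5, 5, 5, 5, 7, 7, 7, 7, 7]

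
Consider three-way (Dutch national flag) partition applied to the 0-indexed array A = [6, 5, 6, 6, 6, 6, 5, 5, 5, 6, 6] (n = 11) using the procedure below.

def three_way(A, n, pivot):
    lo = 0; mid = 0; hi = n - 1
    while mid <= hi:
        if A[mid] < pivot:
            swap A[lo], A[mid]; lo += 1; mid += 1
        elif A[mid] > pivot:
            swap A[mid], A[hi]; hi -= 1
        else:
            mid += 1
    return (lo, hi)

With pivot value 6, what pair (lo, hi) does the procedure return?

(4, 10)

pivot = 6; lo=0, mid=0, hi=10
A[mid]=6=6: mid=1
A[mid]=5<6: swap A[0],A[1]; lo=1,mid=2 → [5, 6, 6, 6, 6, 6, 5, 5, 5, 6, 6]
A[mid]=6=6: mid=3
A[mid]=6=6: mid=4
A[mid]=6=6: mid=5
A[mid]=6=6: mid=6
A[mid]=5<6: swap A[1],A[6]; lo=2,mid=7 → [5, 5, 6, 6, 6, 6, 6, 5, 5, 6, 6]
A[mid]=5<6: swap A[2],A[7]; lo=3,mid=8 → [5, 5, 5, 6, 6, 6, 6, 6, 5, 6, 6]
A[mid]=5<6: swap A[3],A[8]; lo=4,mid=9 → [5, 5, 5, 5, 6, 6, 6, 6, 6, 6, 6]
A[mid]=6=6: mid=10
A[mid]=6=6: mid=11
end: lo=4, hi=10; A = [5, 5, 5, 5, 6, 6, 6, 6, 6, 6, 6]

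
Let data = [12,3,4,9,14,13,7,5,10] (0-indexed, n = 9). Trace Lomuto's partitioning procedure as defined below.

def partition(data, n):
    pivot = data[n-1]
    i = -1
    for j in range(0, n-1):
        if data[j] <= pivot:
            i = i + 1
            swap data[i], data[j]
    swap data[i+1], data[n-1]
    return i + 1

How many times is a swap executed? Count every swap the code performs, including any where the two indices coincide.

6

pivot=10, i=-1
j=0: 12>10, skip
j=1: 3≤10, i=0, swap(0,1) ⇒ [3,12,4,9,14,13,7,5,10]
j=2: 4≤10, i=1, swap(1,2) ⇒ [3,4,12,9,14,13,7,5,10]
j=3: 9≤10, i=2, swap(2,3) ⇒ [3,4,9,12,14,13,7,5,10]
j=4: 14>10, skip
j=5: 13>10, skip
j=6: 7≤10, i=3, swap(3,6) ⇒ [3,4,9,7,14,13,12,5,10]
j=7: 5≤10, i=4, swap(4,7) ⇒ [3,4,9,7,5,13,12,14,10]
swap(5,8) ⇒ [3,4,9,7,5,10,12,14,13]; return 5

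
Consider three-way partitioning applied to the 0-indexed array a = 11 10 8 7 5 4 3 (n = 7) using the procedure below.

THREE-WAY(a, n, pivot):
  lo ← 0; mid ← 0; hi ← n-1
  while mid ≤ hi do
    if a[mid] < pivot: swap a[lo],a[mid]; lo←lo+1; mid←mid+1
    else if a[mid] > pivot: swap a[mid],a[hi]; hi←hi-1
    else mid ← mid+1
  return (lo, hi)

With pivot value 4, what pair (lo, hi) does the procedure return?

(1, 1)

lo=0 mid=0 hi=6
11>4: swap(0,6), hi=5 ⇒ 3 10 8 7 5 4 11
3<4: swap(0,0), lo=1 mid=1 ⇒ 3 10 8 7 5 4 11
10>4: swap(1,5), hi=4 ⇒ 3 4 8 7 5 10 11
4=4: mid=2
8>4: swap(2,4), hi=3 ⇒ 3 4 5 7 8 10 11
5>4: swap(2,3), hi=2 ⇒ 3 4 7 5 8 10 11
7>4: swap(2,2), hi=1 ⇒ 3 4 7 5 8 10 11
done. lo=1 hi=1; a=3 4 7 5 8 10 11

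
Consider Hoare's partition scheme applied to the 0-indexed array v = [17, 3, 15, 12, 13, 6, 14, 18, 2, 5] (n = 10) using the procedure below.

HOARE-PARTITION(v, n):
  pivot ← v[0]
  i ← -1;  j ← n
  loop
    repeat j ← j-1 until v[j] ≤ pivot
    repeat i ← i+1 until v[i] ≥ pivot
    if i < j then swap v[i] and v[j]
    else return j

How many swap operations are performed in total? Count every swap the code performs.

pivot=17
j stops at 9 (5), i stops at 0 (17); swap ⇒ [5, 3, 15, 12, 13, 6, 14, 18, 2, 17]
j stops at 8 (2), i stops at 7 (18); swap ⇒ [5, 3, 15, 12, 13, 6, 14, 2, 18, 17]
j stops at 7, i stops at 8; i≥j ⇒ return 7. v=[5, 3, 15, 12, 13, 6, 14, 2, 18, 17]

2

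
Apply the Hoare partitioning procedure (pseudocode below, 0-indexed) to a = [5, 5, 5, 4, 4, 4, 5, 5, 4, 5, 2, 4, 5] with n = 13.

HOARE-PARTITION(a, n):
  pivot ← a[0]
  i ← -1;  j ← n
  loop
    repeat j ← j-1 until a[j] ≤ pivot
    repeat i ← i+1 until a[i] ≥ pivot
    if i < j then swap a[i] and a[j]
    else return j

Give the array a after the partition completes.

pivot=5
j stops at 12 (5), i stops at 0 (5); swap ⇒ [5, 5, 5, 4, 4, 4, 5, 5, 4, 5, 2, 4, 5]
j stops at 11 (4), i stops at 1 (5); swap ⇒ [5, 4, 5, 4, 4, 4, 5, 5, 4, 5, 2, 5, 5]
j stops at 10 (2), i stops at 2 (5); swap ⇒ [5, 4, 2, 4, 4, 4, 5, 5, 4, 5, 5, 5, 5]
j stops at 9 (5), i stops at 6 (5); swap ⇒ [5, 4, 2, 4, 4, 4, 5, 5, 4, 5, 5, 5, 5]
j stops at 8 (4), i stops at 7 (5); swap ⇒ [5, 4, 2, 4, 4, 4, 5, 4, 5, 5, 5, 5, 5]
j stops at 7, i stops at 8; i≥j ⇒ return 7. a=[5, 4, 2, 4, 4, 4, 5, 4, 5, 5, 5, 5, 5]

[5, 4, 2, 4, 4, 4, 5, 4, 5, 5, 5, 5, 5]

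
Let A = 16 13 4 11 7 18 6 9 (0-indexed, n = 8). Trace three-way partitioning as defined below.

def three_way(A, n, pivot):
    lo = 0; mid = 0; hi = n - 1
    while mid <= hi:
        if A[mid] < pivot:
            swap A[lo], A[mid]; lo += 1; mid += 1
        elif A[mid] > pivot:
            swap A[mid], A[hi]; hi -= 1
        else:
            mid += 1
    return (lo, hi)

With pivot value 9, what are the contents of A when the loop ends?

lo=0 mid=0 hi=7
16>9: swap(0,7), hi=6 ⇒ 9 13 4 11 7 18 6 16
9=9: mid=1
13>9: swap(1,6), hi=5 ⇒ 9 6 4 11 7 18 13 16
6<9: swap(0,1), lo=1 mid=2 ⇒ 6 9 4 11 7 18 13 16
4<9: swap(1,2), lo=2 mid=3 ⇒ 6 4 9 11 7 18 13 16
11>9: swap(3,5), hi=4 ⇒ 6 4 9 18 7 11 13 16
18>9: swap(3,4), hi=3 ⇒ 6 4 9 7 18 11 13 16
7<9: swap(2,3), lo=3 mid=4 ⇒ 6 4 7 9 18 11 13 16
done. lo=3 hi=3; A=6 4 7 9 18 11 13 16

6 4 7 9 18 11 13 16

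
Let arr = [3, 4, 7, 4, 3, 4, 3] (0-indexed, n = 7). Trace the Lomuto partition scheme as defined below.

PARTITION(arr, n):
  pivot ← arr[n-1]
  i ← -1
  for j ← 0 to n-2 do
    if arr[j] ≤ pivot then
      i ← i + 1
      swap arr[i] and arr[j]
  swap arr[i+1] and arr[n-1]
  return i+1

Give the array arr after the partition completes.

[3, 3, 3, 4, 4, 4, 7]

pivot=3, i=-1
j=0: 3≤3, i=0, swap(0,0) ⇒ [3, 4, 7, 4, 3, 4, 3]
j=1: 4>3, skip
j=2: 7>3, skip
j=3: 4>3, skip
j=4: 3≤3, i=1, swap(1,4) ⇒ [3, 3, 7, 4, 4, 4, 3]
j=5: 4>3, skip
swap(2,6) ⇒ [3, 3, 3, 4, 4, 4, 7]; return 2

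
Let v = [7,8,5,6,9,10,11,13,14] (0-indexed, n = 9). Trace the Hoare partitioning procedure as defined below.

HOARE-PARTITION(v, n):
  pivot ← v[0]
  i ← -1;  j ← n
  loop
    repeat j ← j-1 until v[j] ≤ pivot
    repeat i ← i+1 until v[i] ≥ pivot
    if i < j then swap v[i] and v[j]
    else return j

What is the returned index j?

1

pivot = v[0] = 7; i = -1, j = 9
j→3 (v[3]=6≤7), i→0 (v[0]=7≥7); i<j, swap → [6,8,5,7,9,10,11,13,14]
j→2 (v[2]=5≤7), i→1 (v[1]=8≥7); i<j, swap → [6,5,8,7,9,10,11,13,14]
j→1, i→2; i≥j, return j=1. v = [6,5,8,7,9,10,11,13,14]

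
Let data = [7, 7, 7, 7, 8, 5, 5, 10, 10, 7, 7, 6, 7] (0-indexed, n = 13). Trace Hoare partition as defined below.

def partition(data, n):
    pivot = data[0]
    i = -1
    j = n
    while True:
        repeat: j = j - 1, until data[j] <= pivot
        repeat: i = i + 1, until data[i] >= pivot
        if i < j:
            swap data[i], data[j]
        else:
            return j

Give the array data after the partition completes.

pivot = data[0] = 7; i = -1, j = 13
j→12 (data[12]=7≤7), i→0 (data[0]=7≥7); i<j, swap → [7, 7, 7, 7, 8, 5, 5, 10, 10, 7, 7, 6, 7]
j→11 (data[11]=6≤7), i→1 (data[1]=7≥7); i<j, swap → [7, 6, 7, 7, 8, 5, 5, 10, 10, 7, 7, 7, 7]
j→10 (data[10]=7≤7), i→2 (data[2]=7≥7); i<j, swap → [7, 6, 7, 7, 8, 5, 5, 10, 10, 7, 7, 7, 7]
j→9 (data[9]=7≤7), i→3 (data[3]=7≥7); i<j, swap → [7, 6, 7, 7, 8, 5, 5, 10, 10, 7, 7, 7, 7]
j→6 (data[6]=5≤7), i→4 (data[4]=8≥7); i<j, swap → [7, 6, 7, 7, 5, 5, 8, 10, 10, 7, 7, 7, 7]
j→5, i→6; i≥j, return j=5. data = [7, 6, 7, 7, 5, 5, 8, 10, 10, 7, 7, 7, 7]

[7, 6, 7, 7, 5, 5, 8, 10, 10, 7, 7, 7, 7]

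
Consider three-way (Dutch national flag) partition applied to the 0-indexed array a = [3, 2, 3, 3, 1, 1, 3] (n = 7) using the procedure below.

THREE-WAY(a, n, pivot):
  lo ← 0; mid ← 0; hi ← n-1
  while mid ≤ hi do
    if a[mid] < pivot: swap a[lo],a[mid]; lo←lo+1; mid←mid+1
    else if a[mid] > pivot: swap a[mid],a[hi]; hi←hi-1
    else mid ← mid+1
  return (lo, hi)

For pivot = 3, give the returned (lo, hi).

pivot = 3; lo=0, mid=0, hi=6
a[mid]=3=3: mid=1
a[mid]=2<3: swap a[0],a[1]; lo=1,mid=2 → [2, 3, 3, 3, 1, 1, 3]
a[mid]=3=3: mid=3
a[mid]=3=3: mid=4
a[mid]=1<3: swap a[1],a[4]; lo=2,mid=5 → [2, 1, 3, 3, 3, 1, 3]
a[mid]=1<3: swap a[2],a[5]; lo=3,mid=6 → [2, 1, 1, 3, 3, 3, 3]
a[mid]=3=3: mid=7
end: lo=3, hi=6; a = [2, 1, 1, 3, 3, 3, 3]

(3, 6)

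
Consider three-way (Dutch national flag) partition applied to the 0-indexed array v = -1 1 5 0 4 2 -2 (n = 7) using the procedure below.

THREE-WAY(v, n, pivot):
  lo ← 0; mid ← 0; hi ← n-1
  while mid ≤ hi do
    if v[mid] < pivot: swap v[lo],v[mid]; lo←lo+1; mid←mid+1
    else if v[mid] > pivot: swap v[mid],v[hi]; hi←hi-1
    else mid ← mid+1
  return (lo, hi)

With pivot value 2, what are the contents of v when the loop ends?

lo=0 mid=0 hi=6
-1<2: swap(0,0), lo=1 mid=1 ⇒ -1 1 5 0 4 2 -2
1<2: swap(1,1), lo=2 mid=2 ⇒ -1 1 5 0 4 2 -2
5>2: swap(2,6), hi=5 ⇒ -1 1 -2 0 4 2 5
-2<2: swap(2,2), lo=3 mid=3 ⇒ -1 1 -2 0 4 2 5
0<2: swap(3,3), lo=4 mid=4 ⇒ -1 1 -2 0 4 2 5
4>2: swap(4,5), hi=4 ⇒ -1 1 -2 0 2 4 5
2=2: mid=5
done. lo=4 hi=4; v=-1 1 -2 0 2 4 5

-1 1 -2 0 2 4 5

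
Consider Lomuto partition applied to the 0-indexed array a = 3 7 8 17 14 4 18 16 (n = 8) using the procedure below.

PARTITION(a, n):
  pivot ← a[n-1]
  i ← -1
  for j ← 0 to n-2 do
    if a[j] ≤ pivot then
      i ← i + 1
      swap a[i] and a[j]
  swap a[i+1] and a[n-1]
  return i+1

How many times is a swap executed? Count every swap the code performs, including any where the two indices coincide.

6

pivot=16, i=-1
j=0: 3≤16, i=0, swap(0,0) ⇒ 3 7 8 17 14 4 18 16
j=1: 7≤16, i=1, swap(1,1) ⇒ 3 7 8 17 14 4 18 16
j=2: 8≤16, i=2, swap(2,2) ⇒ 3 7 8 17 14 4 18 16
j=3: 17>16, skip
j=4: 14≤16, i=3, swap(3,4) ⇒ 3 7 8 14 17 4 18 16
j=5: 4≤16, i=4, swap(4,5) ⇒ 3 7 8 14 4 17 18 16
j=6: 18>16, skip
swap(5,7) ⇒ 3 7 8 14 4 16 18 17; return 5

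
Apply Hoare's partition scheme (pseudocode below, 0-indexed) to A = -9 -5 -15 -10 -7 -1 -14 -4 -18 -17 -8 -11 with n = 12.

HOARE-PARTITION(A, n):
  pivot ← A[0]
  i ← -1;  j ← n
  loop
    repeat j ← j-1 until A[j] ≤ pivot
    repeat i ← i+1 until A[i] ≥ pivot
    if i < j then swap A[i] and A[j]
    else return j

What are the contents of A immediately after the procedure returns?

pivot=-9
j stops at 11 (-11), i stops at 0 (-9); swap ⇒ -11 -5 -15 -10 -7 -1 -14 -4 -18 -17 -8 -9
j stops at 9 (-17), i stops at 1 (-5); swap ⇒ -11 -17 -15 -10 -7 -1 -14 -4 -18 -5 -8 -9
j stops at 8 (-18), i stops at 4 (-7); swap ⇒ -11 -17 -15 -10 -18 -1 -14 -4 -7 -5 -8 -9
j stops at 6 (-14), i stops at 5 (-1); swap ⇒ -11 -17 -15 -10 -18 -14 -1 -4 -7 -5 -8 -9
j stops at 5, i stops at 6; i≥j ⇒ return 5. A=-11 -17 -15 -10 -18 -14 -1 -4 -7 -5 -8 -9

-11 -17 -15 -10 -18 -14 -1 -4 -7 -5 -8 -9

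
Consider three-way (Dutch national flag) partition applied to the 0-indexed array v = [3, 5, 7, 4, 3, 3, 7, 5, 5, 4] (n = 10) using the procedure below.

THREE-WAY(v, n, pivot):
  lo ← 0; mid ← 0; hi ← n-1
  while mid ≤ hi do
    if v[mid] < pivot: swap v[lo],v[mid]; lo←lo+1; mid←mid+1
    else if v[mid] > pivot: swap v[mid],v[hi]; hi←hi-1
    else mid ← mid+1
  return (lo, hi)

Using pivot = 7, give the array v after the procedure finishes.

[3, 5, 4, 3, 3, 5, 5, 4, 7, 7]

pivot = 7; lo=0, mid=0, hi=9
v[mid]=3<7: swap v[0],v[0]; lo=1,mid=1 → [3, 5, 7, 4, 3, 3, 7, 5, 5, 4]
v[mid]=5<7: swap v[1],v[1]; lo=2,mid=2 → [3, 5, 7, 4, 3, 3, 7, 5, 5, 4]
v[mid]=7=7: mid=3
v[mid]=4<7: swap v[2],v[3]; lo=3,mid=4 → [3, 5, 4, 7, 3, 3, 7, 5, 5, 4]
v[mid]=3<7: swap v[3],v[4]; lo=4,mid=5 → [3, 5, 4, 3, 7, 3, 7, 5, 5, 4]
v[mid]=3<7: swap v[4],v[5]; lo=5,mid=6 → [3, 5, 4, 3, 3, 7, 7, 5, 5, 4]
v[mid]=7=7: mid=7
v[mid]=5<7: swap v[5],v[7]; lo=6,mid=8 → [3, 5, 4, 3, 3, 5, 7, 7, 5, 4]
v[mid]=5<7: swap v[6],v[8]; lo=7,mid=9 → [3, 5, 4, 3, 3, 5, 5, 7, 7, 4]
v[mid]=4<7: swap v[7],v[9]; lo=8,mid=10 → [3, 5, 4, 3, 3, 5, 5, 4, 7, 7]
end: lo=8, hi=9; v = [3, 5, 4, 3, 3, 5, 5, 4, 7, 7]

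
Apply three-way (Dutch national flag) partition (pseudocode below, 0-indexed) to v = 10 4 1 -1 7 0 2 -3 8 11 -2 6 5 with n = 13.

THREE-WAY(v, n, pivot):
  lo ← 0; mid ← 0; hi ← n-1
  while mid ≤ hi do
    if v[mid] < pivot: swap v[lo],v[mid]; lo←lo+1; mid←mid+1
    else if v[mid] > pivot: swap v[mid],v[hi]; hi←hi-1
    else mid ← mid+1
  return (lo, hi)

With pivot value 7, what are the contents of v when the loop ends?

pivot = 7; lo=0, mid=0, hi=12
v[mid]=10>7: swap v[0],v[12]; hi=11 → 5 4 1 -1 7 0 2 -3 8 11 -2 6 10
v[mid]=5<7: swap v[0],v[0]; lo=1,mid=1 → 5 4 1 -1 7 0 2 -3 8 11 -2 6 10
v[mid]=4<7: swap v[1],v[1]; lo=2,mid=2 → 5 4 1 -1 7 0 2 -3 8 11 -2 6 10
v[mid]=1<7: swap v[2],v[2]; lo=3,mid=3 → 5 4 1 -1 7 0 2 -3 8 11 -2 6 10
v[mid]=-1<7: swap v[3],v[3]; lo=4,mid=4 → 5 4 1 -1 7 0 2 -3 8 11 -2 6 10
v[mid]=7=7: mid=5
v[mid]=0<7: swap v[4],v[5]; lo=5,mid=6 → 5 4 1 -1 0 7 2 -3 8 11 -2 6 10
v[mid]=2<7: swap v[5],v[6]; lo=6,mid=7 → 5 4 1 -1 0 2 7 -3 8 11 -2 6 10
v[mid]=-3<7: swap v[6],v[7]; lo=7,mid=8 → 5 4 1 -1 0 2 -3 7 8 11 -2 6 10
v[mid]=8>7: swap v[8],v[11]; hi=10 → 5 4 1 -1 0 2 -3 7 6 11 -2 8 10
v[mid]=6<7: swap v[7],v[8]; lo=8,mid=9 → 5 4 1 -1 0 2 -3 6 7 11 -2 8 10
v[mid]=11>7: swap v[9],v[10]; hi=9 → 5 4 1 -1 0 2 -3 6 7 -2 11 8 10
v[mid]=-2<7: swap v[8],v[9]; lo=9,mid=10 → 5 4 1 -1 0 2 -3 6 -2 7 11 8 10
end: lo=9, hi=9; v = 5 4 1 -1 0 2 -3 6 -2 7 11 8 10

5 4 1 -1 0 2 -3 6 -2 7 11 8 10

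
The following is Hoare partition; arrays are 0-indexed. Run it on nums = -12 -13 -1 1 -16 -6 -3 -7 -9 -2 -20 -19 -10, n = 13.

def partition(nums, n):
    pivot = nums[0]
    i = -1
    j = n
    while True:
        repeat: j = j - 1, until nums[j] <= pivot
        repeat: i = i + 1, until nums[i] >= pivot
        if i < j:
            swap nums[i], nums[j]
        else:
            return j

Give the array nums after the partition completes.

-19 -13 -20 -16 1 -6 -3 -7 -9 -2 -1 -12 -10

pivot = nums[0] = -12; i = -1, j = 13
j→11 (nums[11]=-19≤-12), i→0 (nums[0]=-12≥-12); i<j, swap → -19 -13 -1 1 -16 -6 -3 -7 -9 -2 -20 -12 -10
j→10 (nums[10]=-20≤-12), i→2 (nums[2]=-1≥-12); i<j, swap → -19 -13 -20 1 -16 -6 -3 -7 -9 -2 -1 -12 -10
j→4 (nums[4]=-16≤-12), i→3 (nums[3]=1≥-12); i<j, swap → -19 -13 -20 -16 1 -6 -3 -7 -9 -2 -1 -12 -10
j→3, i→4; i≥j, return j=3. nums = -19 -13 -20 -16 1 -6 -3 -7 -9 -2 -1 -12 -10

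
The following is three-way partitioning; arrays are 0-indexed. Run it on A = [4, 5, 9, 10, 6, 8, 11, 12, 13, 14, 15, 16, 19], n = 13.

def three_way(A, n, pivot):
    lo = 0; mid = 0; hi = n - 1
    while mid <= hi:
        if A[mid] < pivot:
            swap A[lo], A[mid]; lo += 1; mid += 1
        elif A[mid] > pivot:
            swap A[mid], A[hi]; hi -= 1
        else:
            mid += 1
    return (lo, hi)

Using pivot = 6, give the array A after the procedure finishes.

pivot = 6; lo=0, mid=0, hi=12
A[mid]=4<6: swap A[0],A[0]; lo=1,mid=1 → [4, 5, 9, 10, 6, 8, 11, 12, 13, 14, 15, 16, 19]
A[mid]=5<6: swap A[1],A[1]; lo=2,mid=2 → [4, 5, 9, 10, 6, 8, 11, 12, 13, 14, 15, 16, 19]
A[mid]=9>6: swap A[2],A[12]; hi=11 → [4, 5, 19, 10, 6, 8, 11, 12, 13, 14, 15, 16, 9]
A[mid]=19>6: swap A[2],A[11]; hi=10 → [4, 5, 16, 10, 6, 8, 11, 12, 13, 14, 15, 19, 9]
A[mid]=16>6: swap A[2],A[10]; hi=9 → [4, 5, 15, 10, 6, 8, 11, 12, 13, 14, 16, 19, 9]
A[mid]=15>6: swap A[2],A[9]; hi=8 → [4, 5, 14, 10, 6, 8, 11, 12, 13, 15, 16, 19, 9]
A[mid]=14>6: swap A[2],A[8]; hi=7 → [4, 5, 13, 10, 6, 8, 11, 12, 14, 15, 16, 19, 9]
A[mid]=13>6: swap A[2],A[7]; hi=6 → [4, 5, 12, 10, 6, 8, 11, 13, 14, 15, 16, 19, 9]
A[mid]=12>6: swap A[2],A[6]; hi=5 → [4, 5, 11, 10, 6, 8, 12, 13, 14, 15, 16, 19, 9]
A[mid]=11>6: swap A[2],A[5]; hi=4 → [4, 5, 8, 10, 6, 11, 12, 13, 14, 15, 16, 19, 9]
A[mid]=8>6: swap A[2],A[4]; hi=3 → [4, 5, 6, 10, 8, 11, 12, 13, 14, 15, 16, 19, 9]
A[mid]=6=6: mid=3
A[mid]=10>6: swap A[3],A[3]; hi=2 → [4, 5, 6, 10, 8, 11, 12, 13, 14, 15, 16, 19, 9]
end: lo=2, hi=2; A = [4, 5, 6, 10, 8, 11, 12, 13, 14, 15, 16, 19, 9]

[4, 5, 6, 10, 8, 11, 12, 13, 14, 15, 16, 19, 9]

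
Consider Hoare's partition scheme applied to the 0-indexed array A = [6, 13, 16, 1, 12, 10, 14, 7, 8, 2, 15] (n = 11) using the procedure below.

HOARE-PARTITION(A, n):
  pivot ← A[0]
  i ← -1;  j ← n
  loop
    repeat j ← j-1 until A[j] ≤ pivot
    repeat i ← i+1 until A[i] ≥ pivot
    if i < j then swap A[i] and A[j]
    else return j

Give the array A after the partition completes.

[2, 1, 16, 13, 12, 10, 14, 7, 8, 6, 15]

pivot = A[0] = 6; i = -1, j = 11
j→9 (A[9]=2≤6), i→0 (A[0]=6≥6); i<j, swap → [2, 13, 16, 1, 12, 10, 14, 7, 8, 6, 15]
j→3 (A[3]=1≤6), i→1 (A[1]=13≥6); i<j, swap → [2, 1, 16, 13, 12, 10, 14, 7, 8, 6, 15]
j→1, i→2; i≥j, return j=1. A = [2, 1, 16, 13, 12, 10, 14, 7, 8, 6, 15]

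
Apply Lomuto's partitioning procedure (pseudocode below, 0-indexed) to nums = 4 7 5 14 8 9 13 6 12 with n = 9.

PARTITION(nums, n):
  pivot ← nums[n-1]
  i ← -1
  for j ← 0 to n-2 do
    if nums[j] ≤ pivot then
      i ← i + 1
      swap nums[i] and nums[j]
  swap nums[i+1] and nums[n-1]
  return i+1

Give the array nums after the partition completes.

pivot = nums[8] = 12; i = -1
j=0: nums[0]=4 ≤ 12 → i=0, swap nums[0],nums[0] (no change) → 4 7 5 14 8 9 13 6 12
j=1: nums[1]=7 ≤ 12 → i=1, swap nums[1],nums[1] (no change) → 4 7 5 14 8 9 13 6 12
j=2: nums[2]=5 ≤ 12 → i=2, swap nums[2],nums[2] (no change) → 4 7 5 14 8 9 13 6 12
j=3: nums[3]=14 > 12 → no swap
j=4: nums[4]=8 ≤ 12 → i=3, swap nums[3],nums[4] → 4 7 5 8 14 9 13 6 12
j=5: nums[5]=9 ≤ 12 → i=4, swap nums[4],nums[5] → 4 7 5 8 9 14 13 6 12
j=6: nums[6]=13 > 12 → no swap
j=7: nums[7]=6 ≤ 12 → i=5, swap nums[5],nums[7] → 4 7 5 8 9 6 13 14 12
final swap nums[6],nums[8] → 4 7 5 8 9 6 12 14 13; return 6

4 7 5 8 9 6 12 14 13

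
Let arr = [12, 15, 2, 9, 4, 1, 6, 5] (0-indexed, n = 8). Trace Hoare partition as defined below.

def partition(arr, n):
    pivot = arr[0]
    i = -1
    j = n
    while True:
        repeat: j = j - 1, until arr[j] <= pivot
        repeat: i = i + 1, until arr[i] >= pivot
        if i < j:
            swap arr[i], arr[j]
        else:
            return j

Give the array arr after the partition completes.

[5, 6, 2, 9, 4, 1, 15, 12]

pivot=12
j stops at 7 (5), i stops at 0 (12); swap ⇒ [5, 15, 2, 9, 4, 1, 6, 12]
j stops at 6 (6), i stops at 1 (15); swap ⇒ [5, 6, 2, 9, 4, 1, 15, 12]
j stops at 5, i stops at 6; i≥j ⇒ return 5. arr=[5, 6, 2, 9, 4, 1, 15, 12]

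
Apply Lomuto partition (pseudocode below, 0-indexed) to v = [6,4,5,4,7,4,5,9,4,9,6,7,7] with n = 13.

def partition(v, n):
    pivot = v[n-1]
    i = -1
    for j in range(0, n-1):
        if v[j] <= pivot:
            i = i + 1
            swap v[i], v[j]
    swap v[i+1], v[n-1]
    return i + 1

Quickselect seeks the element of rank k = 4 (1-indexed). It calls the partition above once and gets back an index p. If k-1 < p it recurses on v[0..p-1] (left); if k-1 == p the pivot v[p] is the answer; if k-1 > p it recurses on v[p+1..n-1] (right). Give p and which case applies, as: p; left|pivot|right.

10; left

pivot=7, i=-1
j=0: 6≤7, i=0, swap(0,0) ⇒ [6,4,5,4,7,4,5,9,4,9,6,7,7]
j=1: 4≤7, i=1, swap(1,1) ⇒ [6,4,5,4,7,4,5,9,4,9,6,7,7]
j=2: 5≤7, i=2, swap(2,2) ⇒ [6,4,5,4,7,4,5,9,4,9,6,7,7]
j=3: 4≤7, i=3, swap(3,3) ⇒ [6,4,5,4,7,4,5,9,4,9,6,7,7]
j=4: 7≤7, i=4, swap(4,4) ⇒ [6,4,5,4,7,4,5,9,4,9,6,7,7]
j=5: 4≤7, i=5, swap(5,5) ⇒ [6,4,5,4,7,4,5,9,4,9,6,7,7]
j=6: 5≤7, i=6, swap(6,6) ⇒ [6,4,5,4,7,4,5,9,4,9,6,7,7]
j=7: 9>7, skip
j=8: 4≤7, i=7, swap(7,8) ⇒ [6,4,5,4,7,4,5,4,9,9,6,7,7]
j=9: 9>7, skip
j=10: 6≤7, i=8, swap(8,10) ⇒ [6,4,5,4,7,4,5,4,6,9,9,7,7]
j=11: 7≤7, i=9, swap(9,11) ⇒ [6,4,5,4,7,4,5,4,6,7,9,9,7]
swap(10,12) ⇒ [6,4,5,4,7,4,5,4,6,7,7,9,9]; return 10
p = 10; k-1 = 3 < 10 ⇒ left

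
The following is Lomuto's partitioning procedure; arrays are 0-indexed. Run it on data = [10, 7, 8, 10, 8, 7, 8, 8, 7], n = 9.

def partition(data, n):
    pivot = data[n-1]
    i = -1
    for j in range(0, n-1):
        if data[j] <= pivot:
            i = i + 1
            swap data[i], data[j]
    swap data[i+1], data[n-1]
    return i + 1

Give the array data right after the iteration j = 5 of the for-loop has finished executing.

pivot=7, i=-1
j=0: 10>7, skip
j=1: 7≤7, i=0, swap(0,1) ⇒ [7, 10, 8, 10, 8, 7, 8, 8, 7]
j=2: 8>7, skip
j=3: 10>7, skip
j=4: 8>7, skip
j=5: 7≤7, i=1, swap(1,5) ⇒ [7, 7, 8, 10, 8, 10, 8, 8, 7]
(after j=5) data = [7, 7, 8, 10, 8, 10, 8, 8, 7]

[7, 7, 8, 10, 8, 10, 8, 8, 7]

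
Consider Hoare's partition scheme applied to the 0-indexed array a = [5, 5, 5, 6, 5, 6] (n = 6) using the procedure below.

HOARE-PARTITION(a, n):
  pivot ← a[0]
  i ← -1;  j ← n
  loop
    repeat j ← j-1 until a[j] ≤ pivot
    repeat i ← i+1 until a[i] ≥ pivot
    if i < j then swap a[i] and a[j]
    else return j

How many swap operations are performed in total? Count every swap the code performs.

2

pivot = a[0] = 5; i = -1, j = 6
j→4 (a[4]=5≤5), i→0 (a[0]=5≥5); i<j, swap → [5, 5, 5, 6, 5, 6]
j→2 (a[2]=5≤5), i→1 (a[1]=5≥5); i<j, swap → [5, 5, 5, 6, 5, 6]
j→1, i→2; i≥j, return j=1. a = [5, 5, 5, 6, 5, 6]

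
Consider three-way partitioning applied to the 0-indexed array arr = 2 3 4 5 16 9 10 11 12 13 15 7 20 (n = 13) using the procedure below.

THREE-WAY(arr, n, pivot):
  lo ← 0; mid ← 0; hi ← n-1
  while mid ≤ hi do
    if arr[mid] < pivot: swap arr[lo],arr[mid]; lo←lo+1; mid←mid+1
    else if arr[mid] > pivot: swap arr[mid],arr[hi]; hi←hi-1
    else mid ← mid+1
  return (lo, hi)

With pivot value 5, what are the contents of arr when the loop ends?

pivot = 5; lo=0, mid=0, hi=12
arr[mid]=2<5: swap arr[0],arr[0]; lo=1,mid=1 → 2 3 4 5 16 9 10 11 12 13 15 7 20
arr[mid]=3<5: swap arr[1],arr[1]; lo=2,mid=2 → 2 3 4 5 16 9 10 11 12 13 15 7 20
arr[mid]=4<5: swap arr[2],arr[2]; lo=3,mid=3 → 2 3 4 5 16 9 10 11 12 13 15 7 20
arr[mid]=5=5: mid=4
arr[mid]=16>5: swap arr[4],arr[12]; hi=11 → 2 3 4 5 20 9 10 11 12 13 15 7 16
arr[mid]=20>5: swap arr[4],arr[11]; hi=10 → 2 3 4 5 7 9 10 11 12 13 15 20 16
arr[mid]=7>5: swap arr[4],arr[10]; hi=9 → 2 3 4 5 15 9 10 11 12 13 7 20 16
arr[mid]=15>5: swap arr[4],arr[9]; hi=8 → 2 3 4 5 13 9 10 11 12 15 7 20 16
arr[mid]=13>5: swap arr[4],arr[8]; hi=7 → 2 3 4 5 12 9 10 11 13 15 7 20 16
arr[mid]=12>5: swap arr[4],arr[7]; hi=6 → 2 3 4 5 11 9 10 12 13 15 7 20 16
arr[mid]=11>5: swap arr[4],arr[6]; hi=5 → 2 3 4 5 10 9 11 12 13 15 7 20 16
arr[mid]=10>5: swap arr[4],arr[5]; hi=4 → 2 3 4 5 9 10 11 12 13 15 7 20 16
arr[mid]=9>5: swap arr[4],arr[4]; hi=3 → 2 3 4 5 9 10 11 12 13 15 7 20 16
end: lo=3, hi=3; arr = 2 3 4 5 9 10 11 12 13 15 7 20 16

2 3 4 5 9 10 11 12 13 15 7 20 16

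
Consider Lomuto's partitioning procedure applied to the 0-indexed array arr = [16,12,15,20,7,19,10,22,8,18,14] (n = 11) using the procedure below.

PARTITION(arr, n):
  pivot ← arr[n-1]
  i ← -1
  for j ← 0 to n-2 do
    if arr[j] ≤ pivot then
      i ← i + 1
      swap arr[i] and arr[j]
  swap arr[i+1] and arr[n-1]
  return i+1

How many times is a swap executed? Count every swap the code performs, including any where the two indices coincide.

5

pivot=14, i=-1
j=0: 16>14, skip
j=1: 12≤14, i=0, swap(0,1) ⇒ [12,16,15,20,7,19,10,22,8,18,14]
j=2: 15>14, skip
j=3: 20>14, skip
j=4: 7≤14, i=1, swap(1,4) ⇒ [12,7,15,20,16,19,10,22,8,18,14]
j=5: 19>14, skip
j=6: 10≤14, i=2, swap(2,6) ⇒ [12,7,10,20,16,19,15,22,8,18,14]
j=7: 22>14, skip
j=8: 8≤14, i=3, swap(3,8) ⇒ [12,7,10,8,16,19,15,22,20,18,14]
j=9: 18>14, skip
swap(4,10) ⇒ [12,7,10,8,14,19,15,22,20,18,16]; return 4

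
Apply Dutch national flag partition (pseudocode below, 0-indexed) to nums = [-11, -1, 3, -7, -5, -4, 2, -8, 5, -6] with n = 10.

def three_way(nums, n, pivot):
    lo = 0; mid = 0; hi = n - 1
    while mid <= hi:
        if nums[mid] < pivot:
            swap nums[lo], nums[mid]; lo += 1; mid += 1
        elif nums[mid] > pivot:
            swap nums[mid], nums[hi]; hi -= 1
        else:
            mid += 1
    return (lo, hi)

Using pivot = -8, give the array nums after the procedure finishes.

pivot = -8; lo=0, mid=0, hi=9
nums[mid]=-11<-8: swap nums[0],nums[0]; lo=1,mid=1 → [-11, -1, 3, -7, -5, -4, 2, -8, 5, -6]
nums[mid]=-1>-8: swap nums[1],nums[9]; hi=8 → [-11, -6, 3, -7, -5, -4, 2, -8, 5, -1]
nums[mid]=-6>-8: swap nums[1],nums[8]; hi=7 → [-11, 5, 3, -7, -5, -4, 2, -8, -6, -1]
nums[mid]=5>-8: swap nums[1],nums[7]; hi=6 → [-11, -8, 3, -7, -5, -4, 2, 5, -6, -1]
nums[mid]=-8=-8: mid=2
nums[mid]=3>-8: swap nums[2],nums[6]; hi=5 → [-11, -8, 2, -7, -5, -4, 3, 5, -6, -1]
nums[mid]=2>-8: swap nums[2],nums[5]; hi=4 → [-11, -8, -4, -7, -5, 2, 3, 5, -6, -1]
nums[mid]=-4>-8: swap nums[2],nums[4]; hi=3 → [-11, -8, -5, -7, -4, 2, 3, 5, -6, -1]
nums[mid]=-5>-8: swap nums[2],nums[3]; hi=2 → [-11, -8, -7, -5, -4, 2, 3, 5, -6, -1]
nums[mid]=-7>-8: swap nums[2],nums[2]; hi=1 → [-11, -8, -7, -5, -4, 2, 3, 5, -6, -1]
end: lo=1, hi=1; nums = [-11, -8, -7, -5, -4, 2, 3, 5, -6, -1]

[-11, -8, -7, -5, -4, 2, 3, 5, -6, -1]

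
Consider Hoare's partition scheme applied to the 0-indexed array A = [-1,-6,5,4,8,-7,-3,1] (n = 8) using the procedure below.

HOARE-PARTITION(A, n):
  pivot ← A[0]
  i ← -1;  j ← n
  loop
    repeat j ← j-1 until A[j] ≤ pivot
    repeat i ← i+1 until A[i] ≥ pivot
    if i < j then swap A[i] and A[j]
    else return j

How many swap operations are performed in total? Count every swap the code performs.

pivot=-1
j stops at 6 (-3), i stops at 0 (-1); swap ⇒ [-3,-6,5,4,8,-7,-1,1]
j stops at 5 (-7), i stops at 2 (5); swap ⇒ [-3,-6,-7,4,8,5,-1,1]
j stops at 2, i stops at 3; i≥j ⇒ return 2. A=[-3,-6,-7,4,8,5,-1,1]

2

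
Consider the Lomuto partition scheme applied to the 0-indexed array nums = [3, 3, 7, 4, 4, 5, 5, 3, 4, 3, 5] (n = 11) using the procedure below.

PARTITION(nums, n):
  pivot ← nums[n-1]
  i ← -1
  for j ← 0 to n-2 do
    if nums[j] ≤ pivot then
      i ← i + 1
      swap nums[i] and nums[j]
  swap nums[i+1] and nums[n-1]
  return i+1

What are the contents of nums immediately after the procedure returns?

pivot = nums[10] = 5; i = -1
j=0: nums[0]=3 ≤ 5 → i=0, swap nums[0],nums[0] (no change) → [3, 3, 7, 4, 4, 5, 5, 3, 4, 3, 5]
j=1: nums[1]=3 ≤ 5 → i=1, swap nums[1],nums[1] (no change) → [3, 3, 7, 4, 4, 5, 5, 3, 4, 3, 5]
j=2: nums[2]=7 > 5 → no swap
j=3: nums[3]=4 ≤ 5 → i=2, swap nums[2],nums[3] → [3, 3, 4, 7, 4, 5, 5, 3, 4, 3, 5]
j=4: nums[4]=4 ≤ 5 → i=3, swap nums[3],nums[4] → [3, 3, 4, 4, 7, 5, 5, 3, 4, 3, 5]
j=5: nums[5]=5 ≤ 5 → i=4, swap nums[4],nums[5] → [3, 3, 4, 4, 5, 7, 5, 3, 4, 3, 5]
j=6: nums[6]=5 ≤ 5 → i=5, swap nums[5],nums[6] → [3, 3, 4, 4, 5, 5, 7, 3, 4, 3, 5]
j=7: nums[7]=3 ≤ 5 → i=6, swap nums[6],nums[7] → [3, 3, 4, 4, 5, 5, 3, 7, 4, 3, 5]
j=8: nums[8]=4 ≤ 5 → i=7, swap nums[7],nums[8] → [3, 3, 4, 4, 5, 5, 3, 4, 7, 3, 5]
j=9: nums[9]=3 ≤ 5 → i=8, swap nums[8],nums[9] → [3, 3, 4, 4, 5, 5, 3, 4, 3, 7, 5]
final swap nums[9],nums[10] → [3, 3, 4, 4, 5, 5, 3, 4, 3, 5, 7]; return 9

[3, 3, 4, 4, 5, 5, 3, 4, 3, 5, 7]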